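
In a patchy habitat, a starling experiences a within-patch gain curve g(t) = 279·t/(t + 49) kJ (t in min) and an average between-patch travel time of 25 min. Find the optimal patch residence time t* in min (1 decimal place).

35.0 min

By the marginal value theorem, leave when the instantaneous gain rate g'(t) equals the habitat-wide average g(t)/(T + t).
g'(t) = 279·49/(t + 49)². Setting 279·49/(t+49)² = 279t/[(t+49)(25+t)] gives 49(25+t) = t(t+49), so t² = 49×25 = 1225.
t* = √1225 = 35 min.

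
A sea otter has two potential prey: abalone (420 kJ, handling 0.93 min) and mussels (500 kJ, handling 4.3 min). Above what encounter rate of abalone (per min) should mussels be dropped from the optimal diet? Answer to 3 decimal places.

Drop mussels once their profitability E₂/h₂ falls below the rate achievable on abalone alone: E₂/h₂ = λE₁/(1 + λh₁).
Solve for λ: λE₁h₂ = E₂(1 + λh₁) → λ(E₁h₂ − E₂h₁) = E₂ → λ = E₂/(E₁h₂ − E₂h₁).
λ = 500/(420×4.3 − 500×0.93) = 500/1341 = 0.3729 per min.

0.373 per min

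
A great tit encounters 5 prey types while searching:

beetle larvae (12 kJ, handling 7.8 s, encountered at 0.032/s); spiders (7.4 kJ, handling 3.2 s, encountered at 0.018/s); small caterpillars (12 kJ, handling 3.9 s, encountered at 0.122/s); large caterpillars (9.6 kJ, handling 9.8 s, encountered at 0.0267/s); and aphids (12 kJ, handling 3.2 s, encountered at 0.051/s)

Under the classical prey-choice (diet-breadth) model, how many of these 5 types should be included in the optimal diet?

E/h in descending order: aphids 3.75, small caterpillars 3.08, spiders 2.31, beetle larvae 1.54, large caterpillars 0.98 kJ/s. The optimal diet is the largest prefix of this list for which every included type satisfies E_i/h_i > R on the types above it.
Rate on top 1: 0.5261. small caterpillars: 3.08 > 0.5261 → include.
Rate on top 2: 1.267. spiders: 2.31 > 1.267 → include.
Rate on top 3: 1.302. beetle larvae: 1.54 > 1.302 → include.
Rate on top 4: 1.332. large caterpillars: 0.98 < 1.332 → exclude; stop.
Optimal diet: aphids, small caterpillars, spiders, beetle larvae — 4 of 5 types.

4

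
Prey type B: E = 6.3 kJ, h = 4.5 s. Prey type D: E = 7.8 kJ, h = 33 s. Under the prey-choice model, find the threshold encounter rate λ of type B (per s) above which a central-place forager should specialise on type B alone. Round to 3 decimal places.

The zero-one rule: include type D iff E₂/h₂ > λE₁/(1+λh₁). Equality gives the switch point.
λE₁h₂ = E₂ + λE₂h₁ ⇒ λ = E₂/(E₁h₂ − E₂h₁) = 7.8/(207.9 − 35.1) = 0.04514 per s.

0.045 per s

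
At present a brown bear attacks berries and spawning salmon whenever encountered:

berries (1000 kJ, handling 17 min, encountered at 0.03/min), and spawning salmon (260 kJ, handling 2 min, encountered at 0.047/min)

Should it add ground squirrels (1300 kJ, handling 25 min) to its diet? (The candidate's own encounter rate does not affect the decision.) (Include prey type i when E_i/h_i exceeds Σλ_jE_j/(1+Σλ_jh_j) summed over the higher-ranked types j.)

Yes

Current rate: (0.03×1000 + 0.047×260)/(1 + 0.03×17 + 0.047×2) = 26.32 kJ/min.
Profitability of ground squirrels: 1300/25 = 52 kJ/min.
52 > 26.32, so adding ground squirrels raises the average — include it.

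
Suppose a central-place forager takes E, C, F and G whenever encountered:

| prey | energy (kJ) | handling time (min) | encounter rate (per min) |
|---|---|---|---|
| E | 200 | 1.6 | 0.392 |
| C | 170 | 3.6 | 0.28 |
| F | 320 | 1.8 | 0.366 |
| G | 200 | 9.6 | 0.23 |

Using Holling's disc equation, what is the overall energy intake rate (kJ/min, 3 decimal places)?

52.548 kJ/min

R = Σλ_iE_i / (1 + Σλ_ih_i)
Numerator: 0.392×200 + 0.28×170 + 0.366×320 + 0.23×200 = 289.1
Denominator: 1 + 0.392×1.6 + 0.28×3.6 + 0.366×1.8 + 0.23×9.6 = 5.502
R = 289.1/5.502 = 52.55 kJ/min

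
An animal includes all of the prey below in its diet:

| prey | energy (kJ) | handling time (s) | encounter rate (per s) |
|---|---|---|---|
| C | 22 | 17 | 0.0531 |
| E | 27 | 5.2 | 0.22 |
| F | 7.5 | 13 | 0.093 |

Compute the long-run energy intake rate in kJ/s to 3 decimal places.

R = (0.0531×22 + 0.22×27 + 0.093×7.5) / (1 + 0.0531×17 + 0.22×5.2 + 0.093×13) = 7.806/4.256 = 1.834 kJ/s.

1.834 kJ/s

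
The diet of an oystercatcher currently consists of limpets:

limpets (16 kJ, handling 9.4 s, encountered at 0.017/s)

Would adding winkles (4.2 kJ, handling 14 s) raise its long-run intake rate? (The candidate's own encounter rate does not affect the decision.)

On limpets alone, R = ΣλE/(1+Σλh) = 0.272/1.16 = 0.2345 kJ/s.
Profitability of winkles: 4.2/14 = 0.3 kJ/s.
0.3 > 0.2345, so adding winkles raises the average — include it.

Yes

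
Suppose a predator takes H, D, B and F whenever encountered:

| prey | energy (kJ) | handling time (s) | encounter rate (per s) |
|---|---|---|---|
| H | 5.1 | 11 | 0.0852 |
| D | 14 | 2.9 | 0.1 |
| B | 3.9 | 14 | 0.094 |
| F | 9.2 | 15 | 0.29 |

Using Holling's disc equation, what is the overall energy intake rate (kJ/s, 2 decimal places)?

R = Σλ_iE_i / (1 + Σλ_ih_i)
Numerator: 0.0852×5.1 + 0.1×14 + 0.094×3.9 + 0.29×9.2 = 4.869
Denominator: 1 + 0.0852×11 + 0.1×2.9 + 0.094×14 + 0.29×15 = 7.893
R = 4.869/7.893 = 0.6169 kJ/s

0.62 kJ/s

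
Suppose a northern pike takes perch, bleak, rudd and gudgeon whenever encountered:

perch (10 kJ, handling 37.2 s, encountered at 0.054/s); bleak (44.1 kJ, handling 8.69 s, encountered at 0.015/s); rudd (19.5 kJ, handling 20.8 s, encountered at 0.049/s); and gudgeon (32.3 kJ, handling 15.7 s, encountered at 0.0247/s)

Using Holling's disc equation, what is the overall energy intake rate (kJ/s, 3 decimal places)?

Energy encountered per unit search time: 0.054×10 + 0.015×44.1 + 0.049×19.5 + 0.0247×32.3 = 2.955 kJ/s.
Handling time per unit search time: 0.054×37.2 + 0.015×8.69 + 0.049×20.8 + 0.0247×15.7 = 3.546.
Rate = 2.955/(1 + 3.546) = 0.65 kJ/s.

0.650 kJ/s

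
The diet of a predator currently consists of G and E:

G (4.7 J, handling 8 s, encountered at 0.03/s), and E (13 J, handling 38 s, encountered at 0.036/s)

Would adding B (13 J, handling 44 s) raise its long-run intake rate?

Yes

Current rate: (0.03×4.7 + 0.036×13)/(1 + 0.03×8 + 0.036×38) = 0.2335 J/s.
B: E/h = 13/44 = 0.2955 J/s.
Since 0.2955 > R, including B increases the long-run rate.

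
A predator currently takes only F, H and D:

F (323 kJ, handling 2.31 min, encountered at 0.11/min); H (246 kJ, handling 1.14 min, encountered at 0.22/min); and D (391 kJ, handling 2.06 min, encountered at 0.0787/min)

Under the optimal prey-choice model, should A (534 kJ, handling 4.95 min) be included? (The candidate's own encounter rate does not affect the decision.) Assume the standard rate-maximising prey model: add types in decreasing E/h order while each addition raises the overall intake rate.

Yes

Current rate: (0.11×323 + 0.22×246 + 0.0787×391)/(1 + 0.11×2.31 + 0.22×1.14 + 0.0787×2.06) = 72.24 kJ/min.
Profitability of A: 534/4.95 = 107.9 kJ/min.
Since 107.9 > R, including A increases the long-run rate.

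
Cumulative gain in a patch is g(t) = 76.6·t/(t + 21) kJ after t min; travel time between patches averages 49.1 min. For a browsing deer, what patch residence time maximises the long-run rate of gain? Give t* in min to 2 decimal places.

Optimal t* satisfies g'(t*) = g(t*)/(T + t*).
g'(t) = 76.6·21/(t + 21)². Setting 76.6·21/(t+21)² = 76.6t/[(t+21)(49.1+t)] gives 21(49.1+t) = t(t+21), so t² = 21×49.1 = 1031.
t* = √1031 = 32.11 min.

32.11 min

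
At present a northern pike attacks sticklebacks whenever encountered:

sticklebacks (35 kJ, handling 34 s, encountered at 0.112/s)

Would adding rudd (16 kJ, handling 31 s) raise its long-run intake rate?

Current rate: (0.112×35)/(1 + 0.112×34) = 0.8153 kJ/s.
rudd: E/h = 16/31 = 0.5161 kJ/s.
0.5161 < 0.8153, so adding rudd would lower the average — exclude it.

No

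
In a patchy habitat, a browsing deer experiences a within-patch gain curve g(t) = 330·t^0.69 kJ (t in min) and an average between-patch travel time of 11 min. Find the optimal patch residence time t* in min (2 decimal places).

24.48 min

Optimal t* satisfies g'(t*) = g(t*)/(T + t*).
g'(t) = 0.69·330·t^-0.31. Setting 0.69·330·t^-0.31 = 330·t^0.69/(11+t) gives 0.69(11+t) = t, so 0.31·t = 0.69×11.
t* = 0.69×11/0.31 = 24.48 min.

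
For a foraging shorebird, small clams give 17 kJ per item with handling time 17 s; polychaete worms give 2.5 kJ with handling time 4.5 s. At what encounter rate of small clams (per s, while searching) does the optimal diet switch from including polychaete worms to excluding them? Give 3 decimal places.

0.074 per s

Drop polychaete worms once their profitability E₂/h₂ falls below the rate achievable on small clams alone: E₂/h₂ = λE₁/(1 + λh₁).
Solve for λ: λE₁h₂ = E₂(1 + λh₁) → λ(E₁h₂ − E₂h₁) = E₂ → λ = E₂/(E₁h₂ − E₂h₁).
λ = 2.5/(17×4.5 − 2.5×17) = 2.5/34 = 0.07353 per s.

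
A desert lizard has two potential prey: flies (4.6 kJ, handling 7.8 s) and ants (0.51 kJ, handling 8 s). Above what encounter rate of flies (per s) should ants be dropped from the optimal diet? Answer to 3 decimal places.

0.016 per s

At the threshold, the rate on flies alone equals the profitability of ants: λ·4.6/(1 + λ·7.8) = 0.51/8 = 0.06375.
Rearranging, λ(4.6 − 0.06375×7.8) = 0.06375, so λ = 0.06375/4.103 = 0.01554 per s.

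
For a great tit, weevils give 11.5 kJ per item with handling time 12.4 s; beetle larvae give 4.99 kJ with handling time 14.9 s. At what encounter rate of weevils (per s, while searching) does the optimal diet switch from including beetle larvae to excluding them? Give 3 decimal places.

0.046 per s

At the threshold, the rate on weevils alone equals the profitability of beetle larvae: λ·11.5/(1 + λ·12.4) = 4.99/14.9 = 0.3349.
Rearranging, λ(11.5 − 0.3349×12.4) = 0.3349, so λ = 0.3349/7.347 = 0.04558 per s.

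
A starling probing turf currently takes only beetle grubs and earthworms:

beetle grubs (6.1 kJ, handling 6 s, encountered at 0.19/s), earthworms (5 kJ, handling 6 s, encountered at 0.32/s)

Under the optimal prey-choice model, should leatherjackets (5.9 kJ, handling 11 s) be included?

No

Current rate: (0.19×6.1 + 0.32×5)/(1 + 0.19×6 + 0.32×6) = 0.6796 kJ/s.
Profitability of leatherjackets: 5.9/11 = 0.5364 kJ/s.
0.5364 < 0.6796, so adding leatherjackets would lower the average — exclude it.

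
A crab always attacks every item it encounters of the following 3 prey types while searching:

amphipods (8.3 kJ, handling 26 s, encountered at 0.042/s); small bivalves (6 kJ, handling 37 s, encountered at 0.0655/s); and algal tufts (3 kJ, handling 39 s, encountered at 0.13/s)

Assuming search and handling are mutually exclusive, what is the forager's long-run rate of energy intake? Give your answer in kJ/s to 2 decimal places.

Energy encountered per unit search time: 0.042×8.3 + 0.0655×6 + 0.13×3 = 1.132 kJ/s.
Handling time per unit search time: 0.042×26 + 0.0655×37 + 0.13×39 = 8.585.
Rate = 1.132/(1 + 8.585) = 0.1181 kJ/s.

0.12 kJ/s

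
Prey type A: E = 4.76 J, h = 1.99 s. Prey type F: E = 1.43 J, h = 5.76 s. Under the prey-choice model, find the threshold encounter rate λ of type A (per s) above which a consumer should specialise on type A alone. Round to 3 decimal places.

At the threshold, the rate on type A alone equals the profitability of type F: λ·4.76/(1 + λ·1.99) = 1.43/5.76 = 0.2483.
Rearranging, λ(4.76 − 0.2483×1.99) = 0.2483, so λ = 0.2483/4.266 = 0.0582 per s.

0.058 per s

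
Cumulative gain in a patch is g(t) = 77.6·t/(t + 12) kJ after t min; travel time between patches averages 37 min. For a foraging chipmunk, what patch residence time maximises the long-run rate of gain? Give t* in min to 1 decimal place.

21.1 min

By the marginal value theorem, leave when the instantaneous gain rate g'(t) equals the habitat-wide average g(t)/(T + t).
g'(t) = 77.6·12/(t + 12)². Setting 77.6·12/(t+12)² = 77.6t/[(t+12)(37+t)] gives 12(37+t) = t(t+12), so t² = 12×37 = 444.
t* = √444 = 21.07 min.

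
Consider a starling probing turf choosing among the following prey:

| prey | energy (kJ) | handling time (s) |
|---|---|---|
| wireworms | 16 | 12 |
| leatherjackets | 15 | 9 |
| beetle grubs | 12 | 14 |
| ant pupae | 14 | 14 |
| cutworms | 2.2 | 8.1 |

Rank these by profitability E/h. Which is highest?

Profitability E/h (kJ/s): wireworms = 16/12 = 1.33, leatherjackets = 15/9 = 1.67, beetle grubs = 12/14 = 0.857, ant pupae = 14/14 = 1, cutworms = 2.2/8.1 = 0.272.
Ranked: leatherjackets > wireworms > ant pupae > beetle grubs > cutworms.

leatherjackets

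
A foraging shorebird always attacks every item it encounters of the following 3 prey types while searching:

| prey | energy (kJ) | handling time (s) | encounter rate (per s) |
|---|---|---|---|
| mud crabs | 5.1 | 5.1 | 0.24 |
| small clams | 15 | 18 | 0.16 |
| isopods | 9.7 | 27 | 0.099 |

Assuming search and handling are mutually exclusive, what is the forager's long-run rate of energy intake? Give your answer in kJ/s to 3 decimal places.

R = (0.24×5.1 + 0.16×15 + 0.099×9.7) / (1 + 0.24×5.1 + 0.16×18 + 0.099×27) = 4.584/7.777 = 0.5895 kJ/s.

0.589 kJ/s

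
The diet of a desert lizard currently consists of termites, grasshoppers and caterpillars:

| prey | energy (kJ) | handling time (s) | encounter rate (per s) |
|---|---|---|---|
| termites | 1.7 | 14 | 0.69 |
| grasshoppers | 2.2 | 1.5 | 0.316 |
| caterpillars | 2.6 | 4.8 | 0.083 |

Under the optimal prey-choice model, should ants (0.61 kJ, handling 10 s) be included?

No

Current rate: (0.69×1.7 + 0.316×2.2 + 0.083×2.6)/(1 + 0.69×14 + 0.316×1.5 + 0.083×4.8) = 0.1807 kJ/s.
Profitability of ants: 0.61/10 = 0.061 kJ/s.
0.061 < 0.1807, so adding ants would lower the average — exclude it.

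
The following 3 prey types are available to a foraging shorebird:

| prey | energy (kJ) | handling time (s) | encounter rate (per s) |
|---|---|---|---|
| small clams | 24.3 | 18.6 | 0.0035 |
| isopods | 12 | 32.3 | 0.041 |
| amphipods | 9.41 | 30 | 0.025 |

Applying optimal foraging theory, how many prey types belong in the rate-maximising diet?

3

Rank by E/h (kJ/s): small clams 1.31, isopods 0.372, amphipods 0.314. Include each in turn until the next type's E/h falls below the running intake rate.
Rate on top 1: 0.07985. isopods: 0.372 > 0.07985 → include.
Rate on top 2: 0.2415. amphipods: 0.314 > 0.2415 → include.
Optimal diet: small clams, isopods, amphipods — 3 of 3 types.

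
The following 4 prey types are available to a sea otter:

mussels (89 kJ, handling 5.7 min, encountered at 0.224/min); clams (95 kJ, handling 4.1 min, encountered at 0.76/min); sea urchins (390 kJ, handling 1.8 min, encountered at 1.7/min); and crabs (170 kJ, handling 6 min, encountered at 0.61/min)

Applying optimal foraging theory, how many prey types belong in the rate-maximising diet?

1

Rank by E/h (kJ/min): sea urchins 217, crabs 28.3, clams 23.2, mussels 15.6. Include each in turn until the next type's E/h falls below the running intake rate.
Rate on top 1: 163.3. crabs: 28.3 < 163.3 → exclude; stop.
Optimal diet: sea urchins — 1 of 4 types.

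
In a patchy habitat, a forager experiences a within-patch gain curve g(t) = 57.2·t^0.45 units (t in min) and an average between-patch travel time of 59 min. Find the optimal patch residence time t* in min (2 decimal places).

48.27 min

Optimal t* satisfies g'(t*) = g(t*)/(T + t*).
g'(t) = 0.45·57.2·t^-0.55. Setting 0.45·57.2·t^-0.55 = 57.2·t^0.45/(59+t) gives 0.45(59+t) = t, so 0.55·t = 0.45×59.
t* = 0.45×59/0.55 = 48.27 min.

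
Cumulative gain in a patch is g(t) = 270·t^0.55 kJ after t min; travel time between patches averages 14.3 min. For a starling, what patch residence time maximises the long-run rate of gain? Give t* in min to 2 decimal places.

By the marginal value theorem, leave when the instantaneous gain rate g'(t) equals the habitat-wide average g(t)/(T + t).
g'(t) = 0.55·270·t^-0.45. Setting 0.55·270·t^-0.45 = 270·t^0.55/(14.3+t) gives 0.55(14.3+t) = t, so 0.45·t = 0.55×14.3.
t* = 0.55×14.3/0.45 = 17.48 min.

17.48 min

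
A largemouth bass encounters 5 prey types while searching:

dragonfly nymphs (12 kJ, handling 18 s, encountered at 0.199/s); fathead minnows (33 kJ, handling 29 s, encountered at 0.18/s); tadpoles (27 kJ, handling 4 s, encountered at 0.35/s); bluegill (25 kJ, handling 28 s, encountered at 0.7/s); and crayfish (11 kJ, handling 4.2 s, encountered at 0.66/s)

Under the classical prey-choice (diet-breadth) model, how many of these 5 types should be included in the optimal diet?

Rank by E/h (kJ/s): tadpoles 6.75, crayfish 2.62, fathead minnows 1.14, bluegill 0.893, dragonfly nymphs 0.667. Include each in turn until the next type's E/h falls below the running intake rate.
Rate on top 1: 3.938. crayfish: 2.62 < 3.938 → exclude; stop.
Optimal diet: tadpoles — 1 of 5 types.

1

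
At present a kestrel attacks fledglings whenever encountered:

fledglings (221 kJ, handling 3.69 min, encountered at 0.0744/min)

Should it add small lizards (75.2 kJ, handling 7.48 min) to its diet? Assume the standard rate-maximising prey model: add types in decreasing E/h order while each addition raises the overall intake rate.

No

Current rate: (0.0744×221)/(1 + 0.0744×3.69) = 12.9 kJ/min.
Profitability of small lizards: 75.2/7.48 = 10.05 kJ/min.
10.05 < 12.9, so adding small lizards would lower the average — exclude it.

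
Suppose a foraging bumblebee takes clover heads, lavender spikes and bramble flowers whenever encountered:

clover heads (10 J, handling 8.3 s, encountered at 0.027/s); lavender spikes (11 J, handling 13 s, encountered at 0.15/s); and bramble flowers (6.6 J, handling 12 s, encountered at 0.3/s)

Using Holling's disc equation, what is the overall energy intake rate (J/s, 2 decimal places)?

0.58 J/s

R = (0.027×10 + 0.15×11 + 0.3×6.6) / (1 + 0.027×8.3 + 0.15×13 + 0.3×12) = 3.9/6.774 = 0.5757 J/s.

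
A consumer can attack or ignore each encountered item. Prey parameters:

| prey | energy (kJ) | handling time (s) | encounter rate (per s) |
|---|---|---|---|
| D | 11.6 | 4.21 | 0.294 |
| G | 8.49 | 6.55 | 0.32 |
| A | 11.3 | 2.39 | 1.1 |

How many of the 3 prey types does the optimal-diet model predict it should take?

1

Rank by E/h (kJ/s): A 4.73, D 2.76, G 1.3. Include each in turn until the next type's E/h falls below the running intake rate.
Rate on top 1: 3.425. D: 2.76 < 3.425 → exclude; stop.
Optimal diet: A — 1 of 3 types.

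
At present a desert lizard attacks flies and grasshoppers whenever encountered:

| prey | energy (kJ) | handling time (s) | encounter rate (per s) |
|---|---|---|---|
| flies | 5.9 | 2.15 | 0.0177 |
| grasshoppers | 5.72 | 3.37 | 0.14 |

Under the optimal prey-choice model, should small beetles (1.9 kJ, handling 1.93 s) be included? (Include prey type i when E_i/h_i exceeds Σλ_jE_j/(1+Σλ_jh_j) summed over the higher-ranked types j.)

Yes

Current rate: (0.0177×5.9 + 0.14×5.72)/(1 + 0.0177×2.15 + 0.14×3.37) = 0.5995 kJ/s.
small beetles: E/h = 1.9/1.93 = 0.9845 kJ/s.
Since 0.9845 > R, including small beetles increases the long-run rate.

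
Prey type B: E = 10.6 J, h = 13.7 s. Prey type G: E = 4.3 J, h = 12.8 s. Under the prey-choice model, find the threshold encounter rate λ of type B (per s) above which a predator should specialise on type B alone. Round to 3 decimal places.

At the threshold, the rate on type B alone equals the profitability of type G: λ·10.6/(1 + λ·13.7) = 4.3/12.8 = 0.3359.
Rearranging, λ(10.6 − 0.3359×13.7) = 0.3359, so λ = 0.3359/5.998 = 0.05601 per s.

0.056 per s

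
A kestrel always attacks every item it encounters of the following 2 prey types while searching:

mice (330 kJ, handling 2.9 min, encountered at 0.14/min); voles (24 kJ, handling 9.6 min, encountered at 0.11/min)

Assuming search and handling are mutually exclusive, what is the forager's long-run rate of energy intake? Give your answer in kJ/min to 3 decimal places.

R = Σλ_iE_i / (1 + Σλ_ih_i)
Numerator: 0.14×330 + 0.11×24 = 48.84
Denominator: 1 + 0.14×2.9 + 0.11×9.6 = 2.462
R = 48.84/2.462 = 19.84 kJ/min

19.838 kJ/min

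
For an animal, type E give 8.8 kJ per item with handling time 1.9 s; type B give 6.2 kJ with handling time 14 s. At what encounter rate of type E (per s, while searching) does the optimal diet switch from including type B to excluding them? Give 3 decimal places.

The zero-one rule: include type B iff E₂/h₂ > λE₁/(1+λh₁). Equality gives the switch point.
λE₁h₂ = E₂ + λE₂h₁ ⇒ λ = E₂/(E₁h₂ − E₂h₁) = 6.2/(123.2 − 11.78) = 0.05565 per s.

0.056 per s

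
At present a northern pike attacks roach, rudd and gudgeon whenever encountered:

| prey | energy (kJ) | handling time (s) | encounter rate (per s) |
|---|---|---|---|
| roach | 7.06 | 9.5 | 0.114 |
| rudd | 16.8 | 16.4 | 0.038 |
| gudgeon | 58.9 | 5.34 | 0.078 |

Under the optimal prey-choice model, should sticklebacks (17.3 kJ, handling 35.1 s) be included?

On roach, rudd and gudgeon alone, R = ΣλE/(1+Σλh) = 6.037/3.123 = 1.933 kJ/s.
Profitability of sticklebacks: 17.3/35.1 = 0.4929 kJ/s.
0.4929 < 1.933, so adding sticklebacks would lower the average — exclude it.

No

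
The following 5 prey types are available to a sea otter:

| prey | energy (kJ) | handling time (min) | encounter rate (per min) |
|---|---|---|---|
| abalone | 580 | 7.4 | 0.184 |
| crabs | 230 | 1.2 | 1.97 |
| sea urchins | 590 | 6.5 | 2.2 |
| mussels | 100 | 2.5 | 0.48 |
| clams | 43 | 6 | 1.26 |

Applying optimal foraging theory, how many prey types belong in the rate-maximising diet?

Rank by E/h (kJ/min): crabs 192, sea urchins 90.8, abalone 78.4, mussels 40, clams 7.17. Include each in turn until the next type's E/h falls below the running intake rate.
Rate on top 1: 134.7. sea urchins: 90.8 < 134.7 → exclude; stop.
Optimal diet: crabs — 1 of 5 types.

1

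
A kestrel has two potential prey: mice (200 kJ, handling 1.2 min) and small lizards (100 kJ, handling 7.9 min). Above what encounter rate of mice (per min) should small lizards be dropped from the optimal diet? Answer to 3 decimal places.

0.068 per min

The zero-one rule: include small lizards iff E₂/h₂ > λE₁/(1+λh₁). Equality gives the switch point.
λE₁h₂ = E₂ + λE₂h₁ ⇒ λ = E₂/(E₁h₂ − E₂h₁) = 100/(1580 − 120) = 0.06849 per min.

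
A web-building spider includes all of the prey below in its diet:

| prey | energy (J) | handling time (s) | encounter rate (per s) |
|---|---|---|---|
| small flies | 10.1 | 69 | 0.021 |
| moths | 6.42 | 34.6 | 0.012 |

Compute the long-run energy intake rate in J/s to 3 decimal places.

R = Σλ_iE_i / (1 + Σλ_ih_i)
Numerator: 0.021×10.1 + 0.012×6.42 = 0.2891
Denominator: 1 + 0.021×69 + 0.012×34.6 = 2.864
R = 0.2891/2.864 = 0.1009 J/s

0.101 J/s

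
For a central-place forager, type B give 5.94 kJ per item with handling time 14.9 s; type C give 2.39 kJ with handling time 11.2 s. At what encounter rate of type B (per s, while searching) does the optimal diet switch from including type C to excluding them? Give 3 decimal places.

0.077 per s

At the threshold, the rate on type B alone equals the profitability of type C: λ·5.94/(1 + λ·14.9) = 2.39/11.2 = 0.2134.
Rearranging, λ(5.94 − 0.2134×14.9) = 0.2134, so λ = 0.2134/2.76 = 0.0773 per s.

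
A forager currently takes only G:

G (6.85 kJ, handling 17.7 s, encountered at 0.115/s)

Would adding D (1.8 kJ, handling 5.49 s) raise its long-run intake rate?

Intake rate on the current diet: R = (0.115×6.85) / (1 + 0.115×17.7) = 0.7877/3.035 = 0.2595 kJ/s.
D: E/h = 1.8/5.49 = 0.3279 kJ/s.
0.3279 > 0.2595, so adding D raises the average — include it.

Yes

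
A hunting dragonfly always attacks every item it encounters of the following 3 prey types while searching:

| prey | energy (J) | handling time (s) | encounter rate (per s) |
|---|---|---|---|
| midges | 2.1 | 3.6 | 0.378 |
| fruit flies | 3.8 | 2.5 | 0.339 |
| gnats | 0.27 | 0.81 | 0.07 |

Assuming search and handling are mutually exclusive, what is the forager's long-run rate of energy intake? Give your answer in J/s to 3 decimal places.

0.643 J/s

Energy encountered per unit search time: 0.378×2.1 + 0.339×3.8 + 0.07×0.27 = 2.101 J/s.
Handling time per unit search time: 0.378×3.6 + 0.339×2.5 + 0.07×0.81 = 2.265.
Rate = 2.101/(1 + 2.265) = 0.6435 J/s.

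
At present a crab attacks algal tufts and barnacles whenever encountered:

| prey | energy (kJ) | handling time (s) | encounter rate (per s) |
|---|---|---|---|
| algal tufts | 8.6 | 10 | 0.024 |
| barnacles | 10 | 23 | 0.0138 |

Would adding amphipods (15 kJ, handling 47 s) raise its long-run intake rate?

Intake rate on the current diet: R = (0.024×8.6 + 0.0138×10) / (1 + 0.024×10 + 0.0138×23) = 0.3444/1.557 = 0.2211 kJ/s.
Profitability of amphipods: 15/47 = 0.3191 kJ/s.
Since 0.3191 > R, including amphipods increases the long-run rate.

Yes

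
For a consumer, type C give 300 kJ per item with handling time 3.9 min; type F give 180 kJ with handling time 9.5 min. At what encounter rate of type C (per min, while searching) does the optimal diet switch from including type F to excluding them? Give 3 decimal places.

0.084 per min

Drop type F once their profitability E₂/h₂ falls below the rate achievable on type C alone: E₂/h₂ = λE₁/(1 + λh₁).
Solve for λ: λE₁h₂ = E₂(1 + λh₁) → λ(E₁h₂ − E₂h₁) = E₂ → λ = E₂/(E₁h₂ − E₂h₁).
λ = 180/(300×9.5 − 180×3.9) = 180/2148 = 0.0838 per min.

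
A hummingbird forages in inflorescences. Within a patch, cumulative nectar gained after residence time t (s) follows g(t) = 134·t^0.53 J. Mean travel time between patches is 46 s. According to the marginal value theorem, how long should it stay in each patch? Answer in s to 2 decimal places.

Maximise g(t)/(T+t): set derivative to zero → g'(t)(T+t) = g(t).
g'(t) = 0.53·134·t^-0.47. Setting 0.53·134·t^-0.47 = 134·t^0.53/(46+t) gives 0.53(46+t) = t, so 0.47·t = 0.53×46.
t* = 0.53×46/0.47 = 51.87 s.

51.87 s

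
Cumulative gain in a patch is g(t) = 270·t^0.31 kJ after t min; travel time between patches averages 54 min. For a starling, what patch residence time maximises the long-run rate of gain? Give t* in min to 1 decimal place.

Maximise g(t)/(T+t): set derivative to zero → g'(t)(T+t) = g(t).
g'(t) = 0.31·270·t^-0.69. Setting 0.31·270·t^-0.69 = 270·t^0.31/(54+t) gives 0.31(54+t) = t, so 0.69·t = 0.31×54.
t* = 0.31×54/0.69 = 24.26 min.

24.3 min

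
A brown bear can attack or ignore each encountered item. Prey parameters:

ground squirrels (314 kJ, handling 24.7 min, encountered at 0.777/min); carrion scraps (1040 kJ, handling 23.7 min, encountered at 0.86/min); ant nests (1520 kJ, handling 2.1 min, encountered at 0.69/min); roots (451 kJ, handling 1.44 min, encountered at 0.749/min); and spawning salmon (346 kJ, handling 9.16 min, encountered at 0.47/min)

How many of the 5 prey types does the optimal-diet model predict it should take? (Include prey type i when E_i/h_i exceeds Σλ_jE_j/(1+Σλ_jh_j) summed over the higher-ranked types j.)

1

Profitabilities (E/h, kJ/min): ant nests 724, roots 313, carrion scraps 43.9, spawning salmon 37.8, ground squirrels 12.7. Add prey in this order while the next type's profitability exceeds the intake rate on those already taken.
Rate on top 1: 428.3. roots: 313 < 428.3 → exclude; stop.
Optimal diet: ant nests — 1 of 5 types.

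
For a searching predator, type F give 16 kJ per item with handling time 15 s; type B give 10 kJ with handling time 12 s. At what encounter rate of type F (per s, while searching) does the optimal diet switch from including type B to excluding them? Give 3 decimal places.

The zero-one rule: include type B iff E₂/h₂ > λE₁/(1+λh₁). Equality gives the switch point.
λE₁h₂ = E₂ + λE₂h₁ ⇒ λ = E₂/(E₁h₂ − E₂h₁) = 10/(192 − 150) = 0.2381 per s.

0.238 per s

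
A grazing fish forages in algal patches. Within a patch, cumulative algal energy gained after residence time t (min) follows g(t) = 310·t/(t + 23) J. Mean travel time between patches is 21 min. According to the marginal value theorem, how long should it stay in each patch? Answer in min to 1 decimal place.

22.0 min

Optimal t* satisfies g'(t*) = g(t*)/(T + t*).
g'(t) = 310·23/(t + 23)². Setting 310·23/(t+23)² = 310t/[(t+23)(21+t)] gives 23(21+t) = t(t+23), so t² = 23×21 = 483.
t* = √483 = 21.98 min.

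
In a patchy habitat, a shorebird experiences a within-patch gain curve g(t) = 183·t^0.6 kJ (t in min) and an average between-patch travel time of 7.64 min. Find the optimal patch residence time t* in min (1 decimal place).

Maximise g(t)/(T+t): set derivative to zero → g'(t)(T+t) = g(t).
g'(t) = 0.6·183·t^-0.4. Setting 0.6·183·t^-0.4 = 183·t^0.6/(7.64+t) gives 0.6(7.64+t) = t, so 0.40·t = 0.6×7.64.
t* = 0.6×7.64/0.40 = 11.46 min.

11.5 min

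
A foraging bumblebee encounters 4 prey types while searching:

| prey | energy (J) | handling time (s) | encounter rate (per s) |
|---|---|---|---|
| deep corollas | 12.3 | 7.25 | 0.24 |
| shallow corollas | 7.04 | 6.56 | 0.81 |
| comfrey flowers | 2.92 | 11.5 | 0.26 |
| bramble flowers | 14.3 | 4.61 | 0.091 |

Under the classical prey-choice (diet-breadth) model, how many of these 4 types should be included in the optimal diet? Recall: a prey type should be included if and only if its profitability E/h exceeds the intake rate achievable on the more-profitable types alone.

Profitabilities (E/h, J/s): bramble flowers 3.1, deep corollas 1.7, shallow corollas 1.07, comfrey flowers 0.254. Add prey in this order while the next type's profitability exceeds the intake rate on those already taken.
Rate on top 1: 0.9167. deep corollas: 1.7 > 0.9167 → include.
Rate on top 2: 1.346. shallow corollas: 1.07 < 1.346 → exclude; stop.
Optimal diet: bramble flowers, deep corollas — 2 of 4 types.

2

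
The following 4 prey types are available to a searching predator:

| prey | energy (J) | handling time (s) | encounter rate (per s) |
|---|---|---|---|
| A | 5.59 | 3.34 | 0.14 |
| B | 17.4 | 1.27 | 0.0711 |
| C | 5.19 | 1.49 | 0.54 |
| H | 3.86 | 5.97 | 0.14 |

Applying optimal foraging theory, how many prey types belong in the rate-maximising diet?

2

E/h in descending order: B 13.7, C 3.48, A 1.67, H 0.647 J/s. The optimal diet is the largest prefix of this list for which every included type satisfies E_i/h_i > R on the types above it.
Rate on top 1: 1.135. C: 3.48 > 1.135 → include.
Rate on top 2: 2.132. A: 1.67 < 2.132 → exclude; stop.
Optimal diet: B, C — 2 of 4 types.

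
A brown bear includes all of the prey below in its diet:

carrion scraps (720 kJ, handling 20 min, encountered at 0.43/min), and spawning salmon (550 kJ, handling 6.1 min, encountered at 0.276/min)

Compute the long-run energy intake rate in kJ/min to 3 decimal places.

40.891 kJ/min

Energy encountered per unit search time: 0.43×720 + 0.276×550 = 461.4 kJ/min.
Handling time per unit search time: 0.43×20 + 0.276×6.1 = 10.28.
Rate = 461.4/(1 + 10.28) = 40.89 kJ/min.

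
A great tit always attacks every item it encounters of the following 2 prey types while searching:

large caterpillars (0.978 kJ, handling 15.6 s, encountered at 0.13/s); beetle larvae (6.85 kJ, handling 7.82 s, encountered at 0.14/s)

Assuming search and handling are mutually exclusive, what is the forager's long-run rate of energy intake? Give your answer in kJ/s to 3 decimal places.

0.263 kJ/s

R = Σλ_iE_i / (1 + Σλ_ih_i)
Numerator: 0.13×0.978 + 0.14×6.85 = 1.086
Denominator: 1 + 0.13×15.6 + 0.14×7.82 = 4.123
R = 1.086/4.123 = 0.2634 kJ/s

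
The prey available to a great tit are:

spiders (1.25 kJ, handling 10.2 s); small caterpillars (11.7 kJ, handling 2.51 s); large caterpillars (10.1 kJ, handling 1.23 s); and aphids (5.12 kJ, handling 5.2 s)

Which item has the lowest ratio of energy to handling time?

spiders

In descending order of E/h:
large caterpillars: 10.1/1.23 = 8.21 kJ/s
small caterpillars: 11.7/2.51 = 4.66 kJ/s
aphids: 5.12/5.2 = 0.985 kJ/s
spiders: 1.25/10.2 = 0.123 kJ/s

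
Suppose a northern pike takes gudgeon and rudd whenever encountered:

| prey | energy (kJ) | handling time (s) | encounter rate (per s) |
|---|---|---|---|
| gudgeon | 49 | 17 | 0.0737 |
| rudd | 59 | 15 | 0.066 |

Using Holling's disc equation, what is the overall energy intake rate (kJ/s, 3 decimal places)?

2.314 kJ/s

R = (0.0737×49 + 0.066×59) / (1 + 0.0737×17 + 0.066×15) = 7.505/3.243 = 2.314 kJ/s.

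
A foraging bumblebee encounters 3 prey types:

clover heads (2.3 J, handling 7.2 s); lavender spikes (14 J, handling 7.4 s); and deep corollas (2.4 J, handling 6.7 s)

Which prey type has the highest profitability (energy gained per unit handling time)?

Profitability E/h (J/s): clover heads = 2.3/7.2 = 0.319, lavender spikes = 14/7.4 = 1.89, deep corollas = 2.4/6.7 = 0.358.
Ranked: lavender spikes > deep corollas > clover heads.

lavender spikes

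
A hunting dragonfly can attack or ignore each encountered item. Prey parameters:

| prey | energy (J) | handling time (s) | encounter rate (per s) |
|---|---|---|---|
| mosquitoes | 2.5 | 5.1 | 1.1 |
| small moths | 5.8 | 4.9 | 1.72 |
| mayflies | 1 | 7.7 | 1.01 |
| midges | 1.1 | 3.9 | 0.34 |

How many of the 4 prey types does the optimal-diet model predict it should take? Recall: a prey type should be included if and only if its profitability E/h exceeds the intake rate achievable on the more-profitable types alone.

1

E/h in descending order: small moths 1.18, mosquitoes 0.49, midges 0.282, mayflies 0.13 J/s. The optimal diet is the largest prefix of this list for which every included type satisfies E_i/h_i > R on the types above it.
Rate on top 1: 1.058. mosquitoes: 0.49 < 1.058 → exclude; stop.
Optimal diet: small moths — 1 of 4 types.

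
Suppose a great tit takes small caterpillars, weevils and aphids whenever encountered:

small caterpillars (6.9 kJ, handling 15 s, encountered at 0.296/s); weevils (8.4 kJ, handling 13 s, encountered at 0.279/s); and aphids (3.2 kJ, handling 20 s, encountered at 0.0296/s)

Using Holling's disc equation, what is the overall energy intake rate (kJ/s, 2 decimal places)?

0.46 kJ/s

R = (0.296×6.9 + 0.279×8.4 + 0.0296×3.2) / (1 + 0.296×15 + 0.279×13 + 0.0296×20) = 4.481/9.659 = 0.4639 kJ/s.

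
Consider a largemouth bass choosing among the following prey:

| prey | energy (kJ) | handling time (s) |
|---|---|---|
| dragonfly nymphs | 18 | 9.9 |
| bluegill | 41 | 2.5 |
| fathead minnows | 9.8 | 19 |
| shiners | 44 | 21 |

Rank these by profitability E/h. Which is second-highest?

In descending order of E/h:
bluegill: 41/2.5 = 16.4 kJ/s
shiners: 44/21 = 2.1 kJ/s
dragonfly nymphs: 18/9.9 = 1.82 kJ/s
fathead minnows: 9.8/19 = 0.516 kJ/s

shiners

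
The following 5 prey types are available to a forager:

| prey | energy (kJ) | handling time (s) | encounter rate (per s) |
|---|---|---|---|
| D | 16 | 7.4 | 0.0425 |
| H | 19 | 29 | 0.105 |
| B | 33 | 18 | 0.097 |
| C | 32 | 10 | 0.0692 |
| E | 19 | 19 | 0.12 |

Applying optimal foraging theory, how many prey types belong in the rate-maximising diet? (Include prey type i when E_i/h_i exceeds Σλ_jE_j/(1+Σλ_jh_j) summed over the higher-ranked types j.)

Rank by E/h (kJ/s): C 3.2, D 2.16, B 1.83, E 1, H 0.655. Include each in turn until the next type's E/h falls below the running intake rate.
Rate on top 1: 1.309. D: 2.16 > 1.309 → include.
Rate on top 2: 1.443. B: 1.83 > 1.443 → include.
Rate on top 3: 1.624. E: 1 < 1.624 → exclude; stop.
Optimal diet: C, D, B — 3 of 5 types.

3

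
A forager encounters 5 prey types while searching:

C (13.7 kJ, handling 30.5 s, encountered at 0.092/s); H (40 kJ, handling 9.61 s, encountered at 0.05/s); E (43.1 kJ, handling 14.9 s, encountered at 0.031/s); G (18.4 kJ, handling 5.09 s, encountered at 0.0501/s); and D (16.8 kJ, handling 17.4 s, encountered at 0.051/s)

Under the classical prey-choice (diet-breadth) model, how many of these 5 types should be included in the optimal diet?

3

Rank by E/h (kJ/s): H 4.16, G 3.61, E 2.89, D 0.966, C 0.449. Include each in turn until the next type's E/h falls below the running intake rate.
Rate on top 1: 1.351. G: 3.61 > 1.351 → include.
Rate on top 2: 1.684. E: 2.89 > 1.684 → include.
Rate on top 3: 1.938. D: 0.966 < 1.938 → exclude; stop.
Optimal diet: H, G, E — 3 of 5 types.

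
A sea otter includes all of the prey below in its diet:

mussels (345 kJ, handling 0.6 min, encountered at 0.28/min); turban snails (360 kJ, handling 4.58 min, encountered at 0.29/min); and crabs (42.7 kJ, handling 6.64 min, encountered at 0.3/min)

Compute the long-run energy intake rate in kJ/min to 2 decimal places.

47.64 kJ/min

R = Σλ_iE_i / (1 + Σλ_ih_i)
Numerator: 0.28×345 + 0.29×360 + 0.3×42.7 = 213.8
Denominator: 1 + 0.28×0.6 + 0.29×4.58 + 0.3×6.64 = 4.488
R = 213.8/4.488 = 47.64 kJ/min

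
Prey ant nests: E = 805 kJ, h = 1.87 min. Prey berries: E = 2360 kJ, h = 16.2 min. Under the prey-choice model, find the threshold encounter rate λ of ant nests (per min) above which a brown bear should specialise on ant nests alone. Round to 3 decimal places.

0.274 per min

The zero-one rule: include berries iff E₂/h₂ > λE₁/(1+λh₁). Equality gives the switch point.
λE₁h₂ = E₂ + λE₂h₁ ⇒ λ = E₂/(E₁h₂ − E₂h₁) = 2360/(1.304e+04 − 4413) = 0.2735 per min.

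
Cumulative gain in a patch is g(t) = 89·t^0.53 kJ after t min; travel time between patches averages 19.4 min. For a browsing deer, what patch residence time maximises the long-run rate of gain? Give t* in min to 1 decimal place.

By the marginal value theorem, leave when the instantaneous gain rate g'(t) equals the habitat-wide average g(t)/(T + t).
g'(t) = 0.53·89·t^-0.47. Setting 0.53·89·t^-0.47 = 89·t^0.53/(19.4+t) gives 0.53(19.4+t) = t, so 0.47·t = 0.53×19.4.
t* = 0.53×19.4/0.47 = 21.88 min.

21.9 min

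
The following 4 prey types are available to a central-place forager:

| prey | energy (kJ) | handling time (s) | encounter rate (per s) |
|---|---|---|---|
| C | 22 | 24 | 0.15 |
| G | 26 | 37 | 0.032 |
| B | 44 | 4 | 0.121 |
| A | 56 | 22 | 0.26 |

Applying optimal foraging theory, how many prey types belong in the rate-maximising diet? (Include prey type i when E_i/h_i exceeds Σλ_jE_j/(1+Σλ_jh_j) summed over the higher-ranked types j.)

1

Profitabilities (E/h, kJ/s): B 11, A 2.55, C 0.917, G 0.703. Add prey in this order while the next type's profitability exceeds the intake rate on those already taken.
Rate on top 1: 3.588. A: 2.55 < 3.588 → exclude; stop.
Optimal diet: B — 1 of 4 types.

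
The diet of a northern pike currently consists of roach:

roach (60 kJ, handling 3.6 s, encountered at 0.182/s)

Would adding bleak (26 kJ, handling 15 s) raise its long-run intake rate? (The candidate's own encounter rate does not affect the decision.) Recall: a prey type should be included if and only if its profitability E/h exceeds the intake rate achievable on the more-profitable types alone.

No

Intake rate on the current diet: R = (0.182×60) / (1 + 0.182×3.6) = 10.92/1.655 = 6.597 kJ/s.
bleak: E/h = 26/15 = 1.733 kJ/s.
Since 1.733 < R, time spent handling bleak is better spent searching.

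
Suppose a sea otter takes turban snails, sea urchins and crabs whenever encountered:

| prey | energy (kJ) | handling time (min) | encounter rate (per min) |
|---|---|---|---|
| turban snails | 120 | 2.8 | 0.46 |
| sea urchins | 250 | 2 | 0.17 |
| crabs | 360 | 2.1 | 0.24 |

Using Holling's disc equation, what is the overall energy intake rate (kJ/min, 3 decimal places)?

R = Σλ_iE_i / (1 + Σλ_ih_i)
Numerator: 0.46×120 + 0.17×250 + 0.24×360 = 184.1
Denominator: 1 + 0.46×2.8 + 0.17×2 + 0.24×2.1 = 3.132
R = 184.1/3.132 = 58.78 kJ/min

58.780 kJ/min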